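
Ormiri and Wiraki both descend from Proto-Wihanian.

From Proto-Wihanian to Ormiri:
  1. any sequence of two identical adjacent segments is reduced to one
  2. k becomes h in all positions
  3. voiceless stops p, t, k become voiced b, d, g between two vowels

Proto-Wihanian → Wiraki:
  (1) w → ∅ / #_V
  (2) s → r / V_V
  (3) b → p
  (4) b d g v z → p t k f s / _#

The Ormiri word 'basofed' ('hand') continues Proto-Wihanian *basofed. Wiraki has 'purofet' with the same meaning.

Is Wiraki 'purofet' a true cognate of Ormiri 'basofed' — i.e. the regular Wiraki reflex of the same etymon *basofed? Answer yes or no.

Derive the expected Wiraki reflex of *basofed:
Wiraki: start from *basofed.
  rule 1: no change — basofed
  rule 2 (rhotacism): basofed → barofed
  rule 3 (unconditioned shift): barofed → parofed
  rule 4 (final devoicing): parofed → parofet
  ⇒ Wiraki parofet
The regular Wiraki reflex would be 'parofet', but the attested form is 'purofet'. The correspondence is irregular, so they are not cognates (the Wiraki form has a different source).

no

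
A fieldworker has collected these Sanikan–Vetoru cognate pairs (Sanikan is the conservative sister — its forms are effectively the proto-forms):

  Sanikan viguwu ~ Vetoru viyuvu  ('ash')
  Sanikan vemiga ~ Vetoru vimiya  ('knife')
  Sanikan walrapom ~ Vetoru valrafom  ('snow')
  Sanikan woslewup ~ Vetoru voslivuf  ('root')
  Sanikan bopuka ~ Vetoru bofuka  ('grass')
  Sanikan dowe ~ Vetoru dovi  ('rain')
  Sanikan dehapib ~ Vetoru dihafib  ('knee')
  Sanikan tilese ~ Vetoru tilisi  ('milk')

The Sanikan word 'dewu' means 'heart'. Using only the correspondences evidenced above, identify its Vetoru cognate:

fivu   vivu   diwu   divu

woslewup ~ voslivuf, dehapib ~ dihafib — Sanikan e corresponds to Vetoru i after a consonant, before a consonant other than r, m, n, p, b, f, v.
viguwu ~ viyuvu, woslewup ~ voslivuf — Sanikan w corresponds to Vetoru v between vowels (before a back vowel).
Applying these to Sanikan 'dewu':
  dewu → diwu   (e→i after a consonant, before a consonant other than r, m, n, p, b, f, v)
  diwu → divu   (w→v between vowels (before a back vowel))
So the Vetoru cognate is 'divu'.

divu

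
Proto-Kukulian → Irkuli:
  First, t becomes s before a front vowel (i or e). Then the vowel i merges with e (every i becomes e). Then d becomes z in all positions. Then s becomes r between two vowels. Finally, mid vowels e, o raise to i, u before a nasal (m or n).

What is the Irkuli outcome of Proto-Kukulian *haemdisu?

Irkuli: *haemdisu > haemdesu > haemzesu > haemzeru > haimzeru  (by vowel merger, unconditioned shift, rhotacism, pre-nasal raising)

haimzeru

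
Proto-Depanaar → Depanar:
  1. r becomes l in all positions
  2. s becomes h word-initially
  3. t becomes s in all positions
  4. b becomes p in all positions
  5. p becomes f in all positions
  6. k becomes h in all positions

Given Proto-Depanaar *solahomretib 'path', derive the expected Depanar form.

Depanar: *solahomretib
  solahomretib → solahomletib   [unconditioned shift]
  solahomletib → holahomletib   [debuccalisation]
  holahomletib → holahomlesib   [unconditioned shift]
  holahomlesib → holahomlesip   [unconditioned shift]
  holahomlesip → holahomlesif   [unconditioned shift]
  holahomlesif (rule 6 does not apply)
  giving Depanar holahomlesif.

holahomlesif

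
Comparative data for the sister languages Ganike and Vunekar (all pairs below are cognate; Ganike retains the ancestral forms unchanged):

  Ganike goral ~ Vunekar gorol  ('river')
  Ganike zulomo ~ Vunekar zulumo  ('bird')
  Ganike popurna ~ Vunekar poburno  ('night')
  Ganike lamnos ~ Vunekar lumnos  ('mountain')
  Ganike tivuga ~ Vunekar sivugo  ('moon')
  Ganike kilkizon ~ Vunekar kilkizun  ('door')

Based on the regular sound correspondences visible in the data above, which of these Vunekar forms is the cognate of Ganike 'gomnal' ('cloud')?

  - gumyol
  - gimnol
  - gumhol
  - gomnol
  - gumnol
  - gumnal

zulomo ~ zulumo — Ganike o corresponds to Vunekar u after a consonant, before a nasal.
goral ~ gorol — Ganike a corresponds to Vunekar o after a consonant, before a consonant other than r, m, n, p, b, f, v.
Applying these to Ganike 'gomnal':
  gomnal → gumnal   (o→u after a consonant, before a nasal)
  gumnal → gumnol   (a→o after a consonant, before a consonant other than r, m, n, p, b, f, v)
So the Vunekar cognate is 'gumnol'.

gumnol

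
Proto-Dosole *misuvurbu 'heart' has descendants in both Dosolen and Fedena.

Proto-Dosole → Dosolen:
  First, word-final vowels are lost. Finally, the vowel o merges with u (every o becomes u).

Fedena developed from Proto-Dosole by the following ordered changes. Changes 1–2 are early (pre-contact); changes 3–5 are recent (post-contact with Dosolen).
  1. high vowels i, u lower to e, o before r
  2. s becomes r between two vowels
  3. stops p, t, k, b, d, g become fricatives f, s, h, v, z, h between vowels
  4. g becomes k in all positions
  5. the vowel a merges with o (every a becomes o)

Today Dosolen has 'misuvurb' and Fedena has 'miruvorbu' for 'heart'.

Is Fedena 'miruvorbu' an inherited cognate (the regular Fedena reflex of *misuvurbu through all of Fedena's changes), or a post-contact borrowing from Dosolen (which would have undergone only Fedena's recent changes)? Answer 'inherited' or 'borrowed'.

inherited

If inherited, *misuvurbu would pass through all of Fedena's changes:
Fedena: *misuvurbu > misuvorbu > miruvorbu  (by pre-rhotic lowering, rhotacism)
If borrowed from Dosolen 'misuvurb' after the early changes, it would undergo only the recent ones:
  rule 3 (intervocalic lenition): no change (misuvurb)
  rule 4 (unconditioned shift): no change (misuvurb)
  rule 5 (vowel merger): no change (misuvurb)
  ⇒ as a loan: misuvurb
Fedena 'miruvorbu' matches the inherited outcome exactly, so it is an inherited cognate, not a loan.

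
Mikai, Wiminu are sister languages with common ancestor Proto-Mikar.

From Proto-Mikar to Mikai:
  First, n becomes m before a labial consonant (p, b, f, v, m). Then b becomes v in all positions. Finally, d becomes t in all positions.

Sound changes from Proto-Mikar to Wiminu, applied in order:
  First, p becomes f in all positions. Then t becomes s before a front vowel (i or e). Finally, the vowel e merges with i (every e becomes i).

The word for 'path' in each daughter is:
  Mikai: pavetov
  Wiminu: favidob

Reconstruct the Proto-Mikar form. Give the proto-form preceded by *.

*pavedob

Position 5: Mikai has t, Wiminu has d. Wiminu preserves d here (none of its changes turn any other segment into d), so the proto-segment is *d.
Position 7: Mikai has v, Wiminu has b. Wiminu preserves b here (none of its changes turn any other segment into b), so the proto-segment is *b.
This points to *pavedob. Verify forward in each daughter:
Mikai: *pavedob > pavedov > pavetov  (by unconditioned shift, unconditioned shift)
Wiminu: start from *pavedob.
  rule 1 (unconditioned shift): pavedob → favedob
  rule 2: no change — favedob
  rule 3 (vowel merger): favedob → favidob
  ⇒ Wiminu favidob
No other proto-form is consistent with every reflex, so the reconstruction is *pavedob.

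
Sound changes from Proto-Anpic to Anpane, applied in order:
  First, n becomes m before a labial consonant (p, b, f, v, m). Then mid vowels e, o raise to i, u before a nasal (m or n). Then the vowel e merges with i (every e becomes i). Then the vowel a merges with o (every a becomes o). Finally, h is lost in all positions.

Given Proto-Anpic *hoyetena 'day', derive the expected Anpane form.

Anpane: *hoyetena
  hoyetena (rule 1 does not apply)
  hoyetena → hoyetina   [pre-nasal raising]
  hoyetina → hoyitina   [vowel merger]
  hoyitina → hoyitino   [vowel merger]
  hoyitino → oyitino   [h-loss]
  giving Anpane oyitino.

oyitino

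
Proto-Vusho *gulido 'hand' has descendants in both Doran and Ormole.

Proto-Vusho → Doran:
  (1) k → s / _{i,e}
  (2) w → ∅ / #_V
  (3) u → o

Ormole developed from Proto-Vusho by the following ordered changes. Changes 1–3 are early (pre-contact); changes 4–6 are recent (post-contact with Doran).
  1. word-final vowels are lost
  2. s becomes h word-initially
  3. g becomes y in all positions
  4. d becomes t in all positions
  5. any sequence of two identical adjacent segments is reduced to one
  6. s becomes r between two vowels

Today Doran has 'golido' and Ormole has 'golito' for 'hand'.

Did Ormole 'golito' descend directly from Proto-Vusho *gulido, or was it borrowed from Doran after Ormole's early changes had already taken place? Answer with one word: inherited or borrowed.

If inherited, *gulido would pass through all of Ormole's changes:
Ormole: start from *gulido.
  rule 1 (apocope): gulido → gulid
  rule 2: no change — gulid
  rule 3 (unconditioned shift): gulid → yulid
  rule 4 (unconditioned shift): yulid → yulit
  rule 5: no change — yulit
  rule 6: no change — yulit
  ⇒ Ormole yulit
If borrowed from Doran 'golido' after the early changes, it would undergo only the recent ones:
  rule 4 (unconditioned shift): golido → golito
  rule 5 (degemination): no change (golito)
  rule 6 (rhotacism): no change (golito)
  ⇒ as a loan: golito
Ormole 'golito' matches the loan outcome 'golito', not the inherited 'yulit' — it skipped the early Ormole changes, so it was borrowed from Doran.

borrowed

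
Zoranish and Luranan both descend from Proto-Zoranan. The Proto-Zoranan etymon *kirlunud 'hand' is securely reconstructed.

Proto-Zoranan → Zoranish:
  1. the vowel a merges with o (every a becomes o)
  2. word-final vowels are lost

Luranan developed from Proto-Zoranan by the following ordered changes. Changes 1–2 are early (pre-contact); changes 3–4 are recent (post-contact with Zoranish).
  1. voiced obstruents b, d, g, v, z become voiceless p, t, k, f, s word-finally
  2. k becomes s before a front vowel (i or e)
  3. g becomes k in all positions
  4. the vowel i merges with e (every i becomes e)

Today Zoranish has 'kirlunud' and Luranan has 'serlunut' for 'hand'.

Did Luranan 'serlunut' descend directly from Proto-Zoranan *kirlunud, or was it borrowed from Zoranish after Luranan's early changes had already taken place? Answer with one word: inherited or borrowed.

inherited

If inherited, *kirlunud would pass through all of Luranan's changes:
Luranan: *kirlunud
  kirlunud → kirlunut   [final devoicing]
  kirlunut → sirlunut   [palatalisation]
  sirlunut (rule 3 does not apply)
  sirlunut → serlunut   [vowel merger]
  giving Luranan serlunut.
If borrowed from Zoranish 'kirlunud' after the early changes, it would undergo only the recent ones:
  rule 3 (unconditioned shift): no change (kirlunud)
  rule 4 (vowel merger): kirlunud → kerlunud
  ⇒ as a loan: kerlunud
Luranan 'serlunut' matches the inherited outcome exactly, so it is an inherited cognate, not a loan.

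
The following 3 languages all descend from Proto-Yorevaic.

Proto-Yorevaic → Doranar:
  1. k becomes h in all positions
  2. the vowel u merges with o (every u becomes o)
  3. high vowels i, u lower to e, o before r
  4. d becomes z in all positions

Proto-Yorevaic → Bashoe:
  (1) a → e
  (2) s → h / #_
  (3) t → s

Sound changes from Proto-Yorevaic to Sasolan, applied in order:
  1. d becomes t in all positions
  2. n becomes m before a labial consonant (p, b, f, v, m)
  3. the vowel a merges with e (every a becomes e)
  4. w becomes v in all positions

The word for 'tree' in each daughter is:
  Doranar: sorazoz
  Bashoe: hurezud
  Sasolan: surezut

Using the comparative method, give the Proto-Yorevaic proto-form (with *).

Position 7: Doranar has z, Bashoe has d, Sasolan has t. Bashoe preserves d here (none of its changes turn any other segment into d), so the proto-segment is *d.
Position 1: Doranar has s, Bashoe has h, Sasolan has s. Doranar preserves s here (none of its changes turn any other segment into s), so the proto-segment is *s.
Verify the candidate proto-form against each daughter:
Doranar: start from *surazud.
  rule 1: no change — surazud
  rule 2 (vowel merger): surazud → sorazod
  rule 3: no change — sorazod
  rule 4 (unconditioned shift): sorazod → sorazoz
  ⇒ Doranar sorazoz
Bashoe: start from *surazud.
  rule 1 (vowel merger): surazud → surezud
  rule 2 (debuccalisation): surezud → hurezud
  rule 3: no change — hurezud
  ⇒ Bashoe hurezud
Sasolan: start from *surazud.
  rule 1 (unconditioned shift): surazud → surazut
  rule 2: no change — surazut
  rule 3 (vowel merger): surazut → surezut
  rule 4: no change — surezut
  ⇒ Sasolan surezut
*surazud is the unique common source.

*surazud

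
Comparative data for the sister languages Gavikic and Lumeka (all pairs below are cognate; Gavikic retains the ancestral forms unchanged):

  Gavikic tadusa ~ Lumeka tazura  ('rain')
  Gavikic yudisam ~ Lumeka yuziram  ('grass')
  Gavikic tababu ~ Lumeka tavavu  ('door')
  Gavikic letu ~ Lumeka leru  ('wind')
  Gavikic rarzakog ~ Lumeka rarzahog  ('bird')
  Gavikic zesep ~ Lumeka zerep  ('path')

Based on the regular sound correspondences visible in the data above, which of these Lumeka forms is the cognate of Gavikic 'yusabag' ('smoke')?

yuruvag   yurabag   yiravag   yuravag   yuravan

yuravag

tadusa ~ tazura, yudisam ~ yuziram — Gavikic s corresponds to Lumeka r between vowels (before a back vowel).
tababu ~ tavavu — Gavikic b corresponds to Lumeka v between vowels (before a back vowel).
Applying these to Gavikic 'yusabag':
  yusabag → yurabag   (s→r between vowels (before a back vowel))
  yurabag → yuravag   (b→v between vowels (before a back vowel))
So the Lumeka cognate is 'yuravag'.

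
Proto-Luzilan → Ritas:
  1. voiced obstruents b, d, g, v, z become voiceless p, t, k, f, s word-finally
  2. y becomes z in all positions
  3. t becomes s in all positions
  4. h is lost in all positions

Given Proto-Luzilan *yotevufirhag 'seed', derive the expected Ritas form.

zosevufirak

Ritas: *yotevufirhag > yotevufirhak > zotevufirhak > zosevufirhak > zosevufirak  (by final devoicing, unconditioned shift, unconditioned shift, h-loss)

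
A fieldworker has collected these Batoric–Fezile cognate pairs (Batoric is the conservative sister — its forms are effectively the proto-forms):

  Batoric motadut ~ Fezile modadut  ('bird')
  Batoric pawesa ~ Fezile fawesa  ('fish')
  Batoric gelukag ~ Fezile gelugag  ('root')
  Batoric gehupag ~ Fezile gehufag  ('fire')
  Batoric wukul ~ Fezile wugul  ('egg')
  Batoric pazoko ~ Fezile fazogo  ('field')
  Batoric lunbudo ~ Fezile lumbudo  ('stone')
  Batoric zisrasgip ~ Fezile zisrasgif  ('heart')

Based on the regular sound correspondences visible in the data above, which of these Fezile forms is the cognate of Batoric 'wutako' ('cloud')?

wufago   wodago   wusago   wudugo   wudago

motadut ~ modadut — Batoric t corresponds to Fezile d between vowels (before a back vowel).
pazoko ~ fazogo — Batoric k corresponds to Fezile g between vowels (before a back vowel).
Applying these to Batoric 'wutako':
  wutako → wudako   (t→d between vowels (before a back vowel))
  wudako → wudago   (k→g between vowels (before a back vowel))
So the Fezile cognate is 'wudago'.

wudago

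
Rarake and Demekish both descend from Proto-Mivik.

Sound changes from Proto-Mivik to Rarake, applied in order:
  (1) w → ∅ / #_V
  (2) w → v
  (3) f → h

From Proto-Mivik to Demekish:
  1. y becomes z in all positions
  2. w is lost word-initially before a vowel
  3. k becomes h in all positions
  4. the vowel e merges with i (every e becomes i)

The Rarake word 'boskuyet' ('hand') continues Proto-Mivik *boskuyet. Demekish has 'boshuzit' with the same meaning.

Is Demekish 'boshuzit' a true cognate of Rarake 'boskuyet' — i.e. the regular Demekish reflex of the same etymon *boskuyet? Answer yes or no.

Derive the expected Demekish reflex of *boskuyet:
Demekish: *boskuyet
  boskuyet → boskuzet   [unconditioned shift]
  boskuzet (rule 2 does not apply)
  boskuzet → boshuzet   [unconditioned shift]
  boshuzet → boshuzit   [vowel merger]
  giving Demekish boshuzit.
Demekish 'boshuzit' matches the regular reflex exactly, so the pair is cognate.

yes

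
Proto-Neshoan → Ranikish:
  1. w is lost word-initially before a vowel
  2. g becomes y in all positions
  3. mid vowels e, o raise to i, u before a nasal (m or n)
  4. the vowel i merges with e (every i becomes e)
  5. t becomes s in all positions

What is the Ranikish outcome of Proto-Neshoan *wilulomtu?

elulumsu

Ranikish: *wilulomtu
  wilulomtu → ilulomtu   [glide loss]
  ilulomtu (rule 2 does not apply)
  ilulomtu → ilulumtu   [pre-nasal raising]
  ilulumtu → elulumtu   [vowel merger]
  elulumtu → elulumsu   [unconditioned shift]
  giving Ranikish elulumsu.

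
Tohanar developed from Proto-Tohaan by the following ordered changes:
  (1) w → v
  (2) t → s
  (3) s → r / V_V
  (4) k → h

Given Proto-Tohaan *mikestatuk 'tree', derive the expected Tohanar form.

Tohanar: *mikestatuk > mikessasuk > mikessaruk > mihessaruh  (by unconditioned shift, rhotacism, unconditioned shift)

mihessaruh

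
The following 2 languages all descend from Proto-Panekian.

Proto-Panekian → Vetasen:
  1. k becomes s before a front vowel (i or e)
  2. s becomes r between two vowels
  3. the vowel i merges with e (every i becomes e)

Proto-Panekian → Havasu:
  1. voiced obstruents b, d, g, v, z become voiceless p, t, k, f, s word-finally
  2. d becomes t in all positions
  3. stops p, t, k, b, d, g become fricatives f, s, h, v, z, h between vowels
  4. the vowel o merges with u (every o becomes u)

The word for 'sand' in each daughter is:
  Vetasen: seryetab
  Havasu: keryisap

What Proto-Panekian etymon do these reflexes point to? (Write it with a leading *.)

*keryitab

Position 5: Vetasen has e, Havasu has i. Havasu preserves i here (none of its changes turn any other segment into i), so the proto-segment is *i.
Position 1: Vetasen has s, Havasu has k. Taking the neighbouring segments as reconstructed: Vetasen s could go back to *k or *s; Havasu k can only go back to *k — the one source consistent with every daughter is *k.
Position 8: Vetasen has b, Havasu has p. Vetasen preserves b here (none of its changes turn any other segment into b), so the proto-segment is *b.
This points to *keryitab. Verify forward in each daughter:
Vetasen: start from *keryitab.
  rule 1 (palatalisation): keryitab → seryitab
  rule 2: no change — seryitab
  rule 3 (vowel merger): seryitab → seryetab
  ⇒ Vetasen seryetab
Havasu: *keryitab
  keryitab → keryitap   [final devoicing]
  keryitap (rule 2 does not apply)
  keryitap → keryisap   [intervocalic lenition]
  keryisap (rule 4 does not apply)
  giving Havasu keryisap.
*keryitab is the unique common source.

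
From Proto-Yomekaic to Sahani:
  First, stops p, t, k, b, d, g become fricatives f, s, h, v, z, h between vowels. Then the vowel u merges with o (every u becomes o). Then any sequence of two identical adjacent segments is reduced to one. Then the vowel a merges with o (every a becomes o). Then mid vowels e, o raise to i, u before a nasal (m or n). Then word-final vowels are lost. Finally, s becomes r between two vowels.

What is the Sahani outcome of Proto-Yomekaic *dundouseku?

Sahani: *dundouseku
  dundouseku → dundousehu   [intervocalic lenition]
  dundousehu → dondooseho   [vowel merger]
  dondooseho → dondoseho   [degemination]
  dondoseho (rule 4 does not apply)
  dondoseho → dundoseho   [pre-nasal raising]
  dundoseho → dundoseh   [apocope]
  dundoseh → dundoreh   [rhotacism]
  giving Sahani dundoreh.

dundoreh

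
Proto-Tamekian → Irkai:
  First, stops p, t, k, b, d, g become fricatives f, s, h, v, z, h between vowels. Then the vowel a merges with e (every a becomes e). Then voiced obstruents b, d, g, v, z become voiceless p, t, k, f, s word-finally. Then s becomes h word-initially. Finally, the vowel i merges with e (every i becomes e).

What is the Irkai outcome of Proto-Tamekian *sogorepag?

Irkai: *sogorepag
  sogorepag → sohorefag   [intervocalic lenition]
  sohorefag → sohorefeg   [vowel merger]
  sohorefeg → sohorefek   [final devoicing]
  sohorefek → hohorefek   [debuccalisation]
  hohorefek (rule 5 does not apply)
  giving Irkai hohorefek.

hohorefek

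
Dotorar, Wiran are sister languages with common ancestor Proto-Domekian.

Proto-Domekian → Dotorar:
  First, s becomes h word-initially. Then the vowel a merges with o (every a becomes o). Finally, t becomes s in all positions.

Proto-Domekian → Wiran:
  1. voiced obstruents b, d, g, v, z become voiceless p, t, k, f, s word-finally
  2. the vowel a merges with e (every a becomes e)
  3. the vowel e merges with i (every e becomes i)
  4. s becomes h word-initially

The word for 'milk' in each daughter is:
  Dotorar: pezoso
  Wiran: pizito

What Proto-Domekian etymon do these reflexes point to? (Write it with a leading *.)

*pezato

Position 4: Dotorar has o, Wiran has i. Taking the neighbouring segments as reconstructed: Dotorar o could go back to *a or *o; Wiran i could go back to *a or *e or *i — the one source consistent with every daughter is *a.
Position 5: Dotorar has s, Wiran has t. Taking the neighbouring segments as reconstructed: Dotorar s could go back to *t or *s; Wiran t can only go back to *t — the one source consistent with every daughter is *t.
Continuing position by position gives *pezato; check it forward:
Dotorar: start from *pezato.
  rule 1: no change — pezato
  rule 2 (vowel merger): pezato → pezoto
  rule 3 (unconditioned shift): pezoto → pezoso
  ⇒ Dotorar pezoso
Wiran: *pezato > pezeto > pizito  (by vowel merger, vowel merger)
Only *pezato yields all of Dotorar pezoso, Wiran pizito.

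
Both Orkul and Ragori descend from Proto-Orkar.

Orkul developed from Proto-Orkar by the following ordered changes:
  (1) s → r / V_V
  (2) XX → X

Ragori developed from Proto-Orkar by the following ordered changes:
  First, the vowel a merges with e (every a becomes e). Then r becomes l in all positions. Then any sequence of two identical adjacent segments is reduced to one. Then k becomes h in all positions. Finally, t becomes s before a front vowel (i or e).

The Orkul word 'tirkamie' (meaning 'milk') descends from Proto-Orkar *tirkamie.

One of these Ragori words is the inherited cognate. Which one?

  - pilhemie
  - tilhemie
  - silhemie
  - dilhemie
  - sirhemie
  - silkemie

silhemie

Ragori: start from *tirkamie.
  rule 1 (vowel merger): tirkamie → tirkemie
  rule 2 (unconditioned shift): tirkemie → tilkemie
  rule 3: no change — tilkemie
  rule 4 (unconditioned shift): tilkemie → tilhemie
  rule 5 (palatalisation): tilhemie → silhemie
  ⇒ Ragori silhemie
The other candidates each miss or misapply at least one Ragori change.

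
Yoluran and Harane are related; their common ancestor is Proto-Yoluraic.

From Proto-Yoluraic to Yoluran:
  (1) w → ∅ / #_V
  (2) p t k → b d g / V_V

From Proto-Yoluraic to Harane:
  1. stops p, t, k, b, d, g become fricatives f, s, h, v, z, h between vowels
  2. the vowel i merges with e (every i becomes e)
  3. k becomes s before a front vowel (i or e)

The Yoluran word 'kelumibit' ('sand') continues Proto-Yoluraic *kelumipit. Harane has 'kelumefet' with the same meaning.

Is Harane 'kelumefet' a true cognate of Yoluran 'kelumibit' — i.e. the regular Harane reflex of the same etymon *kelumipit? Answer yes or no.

Derive the expected Harane reflex of *kelumipit:
Harane: *kelumipit
  kelumipit → kelumifit   [intervocalic lenition]
  kelumifit → kelumefet   [vowel merger]
  kelumefet → selumefet   [palatalisation]
  giving Harane selumefet.
The regular Harane reflex would be 'selumefet', but the attested form is 'kelumefet'. The correspondence is irregular, so they are not cognates (the Harane form has a different source).

no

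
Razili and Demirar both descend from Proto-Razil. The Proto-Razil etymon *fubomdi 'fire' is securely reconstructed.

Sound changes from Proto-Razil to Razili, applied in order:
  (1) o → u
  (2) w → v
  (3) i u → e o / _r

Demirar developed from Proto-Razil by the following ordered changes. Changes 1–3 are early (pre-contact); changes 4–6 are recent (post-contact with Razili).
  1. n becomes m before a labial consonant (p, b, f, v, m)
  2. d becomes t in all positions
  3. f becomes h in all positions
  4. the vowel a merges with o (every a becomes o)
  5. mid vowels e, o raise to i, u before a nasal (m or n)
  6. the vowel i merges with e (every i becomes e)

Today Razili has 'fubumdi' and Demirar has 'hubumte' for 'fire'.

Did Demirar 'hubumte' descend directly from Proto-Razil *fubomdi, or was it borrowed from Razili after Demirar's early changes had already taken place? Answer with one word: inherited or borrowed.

If inherited, *fubomdi would pass through all of Demirar's changes:
Demirar: *fubomdi
  fubomdi (rule 1 does not apply)
  fubomdi → fubomti   [unconditioned shift]
  fubomti → hubomti   [unconditioned shift]
  hubomti (rule 4 does not apply)
  hubomti → hubumti   [pre-nasal raising]
  hubumti → hubumte   [vowel merger]
  giving Demirar hubumte.
If borrowed from Razili 'fubumdi' after the early changes, it would undergo only the recent ones:
  rule 4 (vowel merger): no change (fubumdi)
  rule 5 (pre-nasal raising): no change (fubumdi)
  rule 6 (vowel merger): fubumdi → fubumde
  ⇒ as a loan: fubumde
Demirar 'hubumte' matches the inherited outcome exactly, so it is an inherited cognate, not a loan.

inherited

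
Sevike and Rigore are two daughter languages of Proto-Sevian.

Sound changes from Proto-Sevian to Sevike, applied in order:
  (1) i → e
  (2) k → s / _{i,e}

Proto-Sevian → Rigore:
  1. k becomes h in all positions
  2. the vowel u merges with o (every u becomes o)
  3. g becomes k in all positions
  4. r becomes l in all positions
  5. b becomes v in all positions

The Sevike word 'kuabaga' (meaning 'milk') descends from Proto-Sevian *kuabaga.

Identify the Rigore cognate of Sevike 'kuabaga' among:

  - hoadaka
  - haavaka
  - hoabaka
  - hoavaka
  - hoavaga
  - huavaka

Rigore: *kuabaga
  kuabaga → huabaga   [unconditioned shift]
  huabaga → hoabaga   [vowel merger]
  hoabaga → hoabaka   [unconditioned shift]
  hoabaka (rule 4 does not apply)
  hoabaka → hoavaka   [unconditioned shift]
  giving Rigore hoavaka.
Among the options, 'hoavaka' alone shows every Rigore change applied in order.

hoavaka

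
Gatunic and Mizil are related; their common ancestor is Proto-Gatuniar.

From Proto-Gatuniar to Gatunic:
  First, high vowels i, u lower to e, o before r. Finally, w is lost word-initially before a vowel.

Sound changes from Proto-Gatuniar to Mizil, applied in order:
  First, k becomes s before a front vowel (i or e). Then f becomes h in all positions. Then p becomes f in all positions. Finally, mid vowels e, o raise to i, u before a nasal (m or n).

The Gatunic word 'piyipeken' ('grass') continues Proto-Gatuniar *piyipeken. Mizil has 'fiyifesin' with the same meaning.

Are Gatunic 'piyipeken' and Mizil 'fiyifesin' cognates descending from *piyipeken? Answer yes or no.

Derive the expected Mizil reflex of *piyipeken:
Mizil: *piyipeken
  piyipeken → piyipesen   [palatalisation]
  piyipesen (rule 2 does not apply)
  piyipesen → fiyifesen   [unconditioned shift]
  fiyifesen → fiyifesin   [pre-nasal raising]
  giving Mizil fiyifesin.
Mizil 'fiyifesin' matches the regular reflex exactly, so the pair is cognate.

yes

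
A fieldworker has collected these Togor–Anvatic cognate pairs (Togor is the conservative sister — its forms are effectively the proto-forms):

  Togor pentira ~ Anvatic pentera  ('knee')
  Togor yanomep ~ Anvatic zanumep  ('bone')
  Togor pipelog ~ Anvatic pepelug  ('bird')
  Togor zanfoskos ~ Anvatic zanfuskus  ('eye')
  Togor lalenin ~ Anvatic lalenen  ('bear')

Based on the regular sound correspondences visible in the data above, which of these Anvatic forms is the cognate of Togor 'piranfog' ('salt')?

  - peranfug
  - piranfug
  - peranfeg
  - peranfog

peranfug

pentira ~ pentera — Togor i corresponds to Anvatic e after a consonant, before r.
pipelog ~ pepelug, zanfoskos ~ zanfuskus — Togor o corresponds to Anvatic u after a consonant, before a consonant other than r, m, n, p, b, f, v.
Applying these to Togor 'piranfog':
  piranfog → peranfog   (i→e after a consonant, before r)
  peranfog → peranfug   (o→u after a consonant, before a consonant other than r, m, n, p, b, f, v)
So the Anvatic cognate is 'peranfug'.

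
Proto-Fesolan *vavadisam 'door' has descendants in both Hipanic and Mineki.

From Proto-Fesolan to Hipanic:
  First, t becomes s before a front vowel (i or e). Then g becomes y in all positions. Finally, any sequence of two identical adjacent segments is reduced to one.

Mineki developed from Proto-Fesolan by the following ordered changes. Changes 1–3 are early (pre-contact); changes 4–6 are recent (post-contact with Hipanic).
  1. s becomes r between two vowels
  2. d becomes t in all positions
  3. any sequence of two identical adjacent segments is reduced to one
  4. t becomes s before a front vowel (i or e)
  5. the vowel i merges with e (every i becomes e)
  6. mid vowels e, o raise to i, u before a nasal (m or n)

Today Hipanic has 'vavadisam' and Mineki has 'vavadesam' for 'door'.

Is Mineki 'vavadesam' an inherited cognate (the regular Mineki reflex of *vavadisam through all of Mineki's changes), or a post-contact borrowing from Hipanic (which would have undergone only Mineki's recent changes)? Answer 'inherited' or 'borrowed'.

borrowed

If inherited, *vavadisam would pass through all of Mineki's changes:
Mineki: *vavadisam
  vavadisam → vavadiram   [rhotacism]
  vavadiram → vavatiram   [unconditioned shift]
  vavatiram (rule 3 does not apply)
  vavatiram → vavasiram   [palatalisation]
  vavasiram → vavaseram   [vowel merger]
  vavaseram (rule 6 does not apply)
  giving Mineki vavaseram.
If borrowed from Hipanic 'vavadisam' after the early changes, it would undergo only the recent ones:
  rule 4 (palatalisation): no change (vavadisam)
  rule 5 (vowel merger): vavadisam → vavadesam
  rule 6 (pre-nasal raising): no change (vavadesam)
  ⇒ as a loan: vavadesam
Mineki 'vavadesam' matches the loan outcome 'vavadesam', not the inherited 'vavaseram' — it skipped the early Mineki changes, so it was borrowed from Hipanic.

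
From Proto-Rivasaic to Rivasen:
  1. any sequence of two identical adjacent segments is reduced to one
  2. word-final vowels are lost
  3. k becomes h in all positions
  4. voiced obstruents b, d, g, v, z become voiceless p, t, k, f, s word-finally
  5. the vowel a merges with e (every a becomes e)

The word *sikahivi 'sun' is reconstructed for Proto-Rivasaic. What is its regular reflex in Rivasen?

Rivasen: *sikahivi > sikahiv > sihahiv > sihahif > sihehif  (by apocope, unconditioned shift, final devoicing, vowel merger)

sihehif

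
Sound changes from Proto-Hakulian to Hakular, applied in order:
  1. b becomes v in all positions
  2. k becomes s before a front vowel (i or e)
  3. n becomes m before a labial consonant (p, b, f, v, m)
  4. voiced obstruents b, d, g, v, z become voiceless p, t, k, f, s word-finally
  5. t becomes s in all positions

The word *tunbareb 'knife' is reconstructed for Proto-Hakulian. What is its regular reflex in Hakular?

sumvaref

Hakular: *tunbareb > tunvarev > tumvarev > tumvaref > sumvaref  (by unconditioned shift, nasal place assimilation, final devoicing, unconditioned shift)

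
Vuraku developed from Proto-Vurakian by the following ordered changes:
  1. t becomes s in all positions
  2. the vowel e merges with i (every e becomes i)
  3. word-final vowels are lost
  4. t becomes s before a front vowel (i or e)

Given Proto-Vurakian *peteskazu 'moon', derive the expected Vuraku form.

Vuraku: start from *peteskazu.
  rule 1 (unconditioned shift): peteskazu → peseskazu
  rule 2 (vowel merger): peseskazu → pisiskazu
  rule 3 (apocope): pisiskazu → pisiskaz
  rule 4: no change — pisiskaz
  ⇒ Vuraku pisiskaz

pisiskaz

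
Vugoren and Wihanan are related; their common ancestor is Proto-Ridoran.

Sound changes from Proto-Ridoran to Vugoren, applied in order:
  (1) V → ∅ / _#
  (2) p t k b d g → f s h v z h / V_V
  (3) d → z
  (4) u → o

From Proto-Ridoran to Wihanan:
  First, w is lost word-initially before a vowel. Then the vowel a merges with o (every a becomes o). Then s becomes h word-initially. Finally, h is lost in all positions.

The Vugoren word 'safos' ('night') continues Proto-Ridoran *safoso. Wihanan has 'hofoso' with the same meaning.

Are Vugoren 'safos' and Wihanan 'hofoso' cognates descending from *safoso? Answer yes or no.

Derive the expected Wihanan reflex of *safoso:
Wihanan: *safoso
  safoso (rule 1 does not apply)
  safoso → sofoso   [vowel merger]
  sofoso → hofoso   [debuccalisation]
  hofoso → ofoso   [h-loss]
  giving Wihanan ofoso.
The regular Wihanan reflex would be 'ofoso', but the attested form is 'hofoso'. The correspondence is irregular, so they are not cognates (the Wihanan form has a different source).

no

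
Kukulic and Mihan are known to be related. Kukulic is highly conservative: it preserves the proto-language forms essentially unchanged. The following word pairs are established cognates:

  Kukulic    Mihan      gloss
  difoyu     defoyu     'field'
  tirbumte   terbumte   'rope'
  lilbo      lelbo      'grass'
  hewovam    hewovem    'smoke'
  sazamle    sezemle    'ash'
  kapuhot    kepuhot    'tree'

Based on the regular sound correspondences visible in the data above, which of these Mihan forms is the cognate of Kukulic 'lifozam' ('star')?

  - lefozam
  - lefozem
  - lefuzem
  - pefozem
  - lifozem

lefozem

difoyu ~ defoyu — Kukulic i corresponds to Mihan e after a consonant, before a labial obstruent.
hewovam ~ hewovem, sazamle ~ sezemle — Kukulic a corresponds to Mihan e after a consonant, before a nasal.
Applying these to Kukulic 'lifozam':
  lifozam → lefozam   (i→e after a consonant, before a labial obstruent)
  lefozam → lefozem   (a→e after a consonant, before a nasal)
So the Mihan cognate is 'lefozem'.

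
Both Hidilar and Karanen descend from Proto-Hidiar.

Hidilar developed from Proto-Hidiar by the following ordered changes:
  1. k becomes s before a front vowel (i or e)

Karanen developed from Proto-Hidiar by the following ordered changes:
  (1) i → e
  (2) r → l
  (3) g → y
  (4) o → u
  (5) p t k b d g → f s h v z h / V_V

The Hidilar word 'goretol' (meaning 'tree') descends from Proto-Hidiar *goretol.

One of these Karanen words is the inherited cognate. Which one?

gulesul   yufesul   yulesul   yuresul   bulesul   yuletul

Karanen: *goretol
  goretol (rule 1 does not apply)
  goretol → goletol   [unconditioned shift]
  goletol → yoletol   [unconditioned shift]
  yoletol → yuletul   [vowel merger]
  yuletul → yulesul   [intervocalic lenition]
  giving Karanen yulesul.
Only 'yulesul' matches the regular Karanen development of *goretol.

yulesul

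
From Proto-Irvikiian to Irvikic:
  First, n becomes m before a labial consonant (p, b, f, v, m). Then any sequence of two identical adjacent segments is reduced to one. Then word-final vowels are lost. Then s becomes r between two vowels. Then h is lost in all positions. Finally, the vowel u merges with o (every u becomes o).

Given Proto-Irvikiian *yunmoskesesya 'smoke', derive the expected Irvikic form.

yomoskeresy

Irvikic: *yunmoskesesya
  yunmoskesesya → yummoskesesya   [nasal place assimilation]
  yummoskesesya → yumoskesesya   [degemination]
  yumoskesesya → yumoskesesy   [apocope]
  yumoskesesy → yumoskeresy   [rhotacism]
  yumoskeresy (rule 5 does not apply)
  yumoskeresy → yomoskeresy   [vowel merger]
  giving Irvikic yomoskeresy.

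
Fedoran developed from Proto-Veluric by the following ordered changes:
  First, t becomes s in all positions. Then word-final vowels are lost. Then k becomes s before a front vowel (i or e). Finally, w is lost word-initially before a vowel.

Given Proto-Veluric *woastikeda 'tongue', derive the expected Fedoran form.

Fedoran: *woastikeda > woassikeda > woassiked > woassised > oassised  (by unconditioned shift, apocope, palatalisation, glide loss)

oassised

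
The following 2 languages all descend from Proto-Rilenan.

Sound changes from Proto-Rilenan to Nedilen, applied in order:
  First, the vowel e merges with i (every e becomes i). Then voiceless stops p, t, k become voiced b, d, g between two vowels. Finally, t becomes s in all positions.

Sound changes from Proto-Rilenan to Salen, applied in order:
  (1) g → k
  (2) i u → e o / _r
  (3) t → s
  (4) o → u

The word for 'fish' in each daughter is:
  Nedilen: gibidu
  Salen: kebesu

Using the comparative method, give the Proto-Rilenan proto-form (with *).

*gebetu

Position 4: Nedilen has i, Salen has e. Taking the neighbouring segments as reconstructed: Nedilen i could go back to *e or *i; Salen e can only go back to *e — the one source consistent with every daughter is *e.
Position 5: Nedilen has d, Salen has s. Taking the neighbouring segments as reconstructed: Nedilen d could go back to *t or *d; Salen s could go back to *t or *s — the one source consistent with every daughter is *t.
Verify the candidate proto-form against each daughter:
Nedilen: *gebetu
  gebetu → gibitu   [vowel merger]
  gibitu → gibidu   [intervocalic voicing]
  gibidu (rule 3 does not apply)
  giving Nedilen gibidu.
Salen: start from *gebetu.
  rule 1 (unconditioned shift): gebetu → kebetu
  rule 2: no change — kebetu
  rule 3 (unconditioned shift): kebetu → kebesu
  rule 4: no change — kebesu
  ⇒ Salen kebesu
*gebetu is the unique common source.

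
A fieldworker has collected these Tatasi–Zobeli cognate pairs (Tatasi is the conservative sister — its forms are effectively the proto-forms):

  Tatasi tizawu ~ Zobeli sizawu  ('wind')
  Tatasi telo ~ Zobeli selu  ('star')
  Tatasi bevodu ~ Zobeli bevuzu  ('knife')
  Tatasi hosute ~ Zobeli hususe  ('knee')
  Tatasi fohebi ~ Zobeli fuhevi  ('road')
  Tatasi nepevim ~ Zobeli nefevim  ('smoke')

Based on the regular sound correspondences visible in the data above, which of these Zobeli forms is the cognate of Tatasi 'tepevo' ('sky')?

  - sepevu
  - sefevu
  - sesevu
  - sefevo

sefevu

telo ~ selu — Tatasi t corresponds to Zobeli s word-initially before a front vowel.
nepevim ~ nefevim — Tatasi p corresponds to Zobeli f between vowels (before a front vowel).
telo ~ selu — Tatasi o corresponds to Zobeli u word-finally.
Applying these to Tatasi 'tepevo':
  tepevo → sepevo   (t→s word-initially before a front vowel)
  sepevo → sefevo   (p→f between vowels (before a front vowel))
  sefevo → sefevu   (o→u word-finally)
So the Zobeli cognate is 'sefevu'.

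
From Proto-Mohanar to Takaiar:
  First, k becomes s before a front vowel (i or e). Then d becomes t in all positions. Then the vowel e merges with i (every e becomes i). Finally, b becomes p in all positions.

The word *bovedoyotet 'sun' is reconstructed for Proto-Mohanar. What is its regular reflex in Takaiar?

povitoyotit

Takaiar: start from *bovedoyotet.
  rule 1: no change — bovedoyotet
  rule 2 (unconditioned shift): bovedoyotet → bovetoyotet
  rule 3 (vowel merger): bovetoyotet → bovitoyotit
  rule 4 (unconditioned shift): bovitoyotit → povitoyotit
  ⇒ Takaiar povitoyotit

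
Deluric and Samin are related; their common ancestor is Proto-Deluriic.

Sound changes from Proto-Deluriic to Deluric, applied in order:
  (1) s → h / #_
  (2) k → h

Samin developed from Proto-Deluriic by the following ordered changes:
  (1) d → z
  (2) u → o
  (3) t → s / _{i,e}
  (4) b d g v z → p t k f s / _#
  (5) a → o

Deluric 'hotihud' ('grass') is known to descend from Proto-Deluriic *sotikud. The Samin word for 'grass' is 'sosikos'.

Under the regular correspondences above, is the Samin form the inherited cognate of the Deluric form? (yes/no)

yes

Derive the expected Samin reflex of *sotikud:
Samin: *sotikud
  sotikud → sotikuz   [unconditioned shift]
  sotikuz → sotikoz   [vowel merger]
  sotikoz → sosikoz   [palatalisation]
  sosikoz → sosikos   [final devoicing]
  sosikos (rule 5 does not apply)
  giving Samin sosikos.
Samin 'sosikos' matches the regular reflex exactly, so the pair is cognate.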